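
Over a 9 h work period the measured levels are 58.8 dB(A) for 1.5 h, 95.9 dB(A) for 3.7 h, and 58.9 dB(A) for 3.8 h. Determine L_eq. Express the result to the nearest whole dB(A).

92 dB(A)

Weight each interval's intensity by its duration and average over T = 9 h:
Σ tᵢ·10^(Lᵢ/10) = 1.5·10^(58.8/10) + 3.7·10^(95.9/10) + 3.8·10^(58.9/10) = 1.440e+10.
L_eq = 10·log₁₀(1.440e+10/9) = 92.04 dB(A).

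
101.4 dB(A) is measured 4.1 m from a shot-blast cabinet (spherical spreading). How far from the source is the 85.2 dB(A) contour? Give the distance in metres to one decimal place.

26.5 m

For a point source L₁ − L₂ = 20·log₁₀(r₂/r₁), so r₂ = r₁·10^((L₁−L₂)/20).
r₂ = 4.1·10^((101.4−85.2)/20) = 4.1·10^(16.2/20) = 26.47 m.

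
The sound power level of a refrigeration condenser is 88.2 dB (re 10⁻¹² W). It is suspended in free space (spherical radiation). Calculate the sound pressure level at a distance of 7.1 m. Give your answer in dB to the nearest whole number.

60 dB

The power spreads over a sphere of area 4π·r², so L_p = L_w − 10·log₁₀(4π·r²).
4π·r² = 633.5 m², 10·log₁₀ of that is 28.017 dB.
L_p = 88.2 − 28.017 = 60.18 dB.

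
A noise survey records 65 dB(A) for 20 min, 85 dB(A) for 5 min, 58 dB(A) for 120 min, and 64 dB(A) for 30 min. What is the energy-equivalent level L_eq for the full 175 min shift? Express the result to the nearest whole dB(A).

70 dB(A)

L_eq = 10·log₁₀[(1/T)·Σ tᵢ·10^(Lᵢ/10)] with T = 175 min.
Σ tᵢ·10^(Lᵢ/10) = 20·10^(65/10) + 5·10^(85/10) + 120·10^(58/10) + 30·10^(64/10) = 1.795e+09.
L_eq = 10·log₁₀(1.795e+09/175) = 70.11 dB(A).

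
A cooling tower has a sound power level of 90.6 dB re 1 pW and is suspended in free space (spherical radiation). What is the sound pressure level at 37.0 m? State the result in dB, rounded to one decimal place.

48.2 dB

L_p = L_w − 10·log₁₀(4π·r²) with r = 37.0 m.
4π·r² = 1.72e+04 m², 10·log₁₀ of that is 42.356 dB.
L_p = 90.6 − 42.356 = 48.24 dB.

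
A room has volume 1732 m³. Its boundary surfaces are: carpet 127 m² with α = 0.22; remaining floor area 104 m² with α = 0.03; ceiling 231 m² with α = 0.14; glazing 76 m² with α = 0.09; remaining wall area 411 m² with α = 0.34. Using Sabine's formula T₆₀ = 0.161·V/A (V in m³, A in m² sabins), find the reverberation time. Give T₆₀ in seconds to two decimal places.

Total absorption A = 127·0.22 + 104·0.03 + 231·0.14 + 76·0.09 + 411·0.34 = 209.98 m² sabins.
T₆₀ = 0.161·V/A = 0.161·1732/209.98 = 1.328 s.

1.33 s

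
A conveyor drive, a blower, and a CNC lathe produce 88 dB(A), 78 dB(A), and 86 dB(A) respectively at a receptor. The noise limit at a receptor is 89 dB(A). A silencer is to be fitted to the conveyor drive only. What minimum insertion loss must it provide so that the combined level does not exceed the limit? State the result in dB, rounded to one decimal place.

2.8 dB

Fixed contribution from the other sources: Σ 10^(L/10) = 10^(78/10) + 10^(86/10) = 4.612e+08 (86.64 dB(A)).
The limit corresponds to 10^(89/10) = 7.943e+08; subtracting the fixed part leaves 3.331e+08 for the conveyor drive, i.e. 85.23 dB(A).
Required insertion loss = 88 − 85.23 = 2.77 dB.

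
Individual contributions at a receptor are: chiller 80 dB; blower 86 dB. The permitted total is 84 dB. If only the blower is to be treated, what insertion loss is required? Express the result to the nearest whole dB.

4 dB

Fixed contribution from the other source: Σ 10^(L/10) = 10^(80/10) = 1.000e+08 (80.00 dB).
The limit corresponds to 10^(84/10) = 2.512e+08; subtracting the fixed part leaves 1.512e+08 for the blower, i.e. 81.80 dB.
Required insertion loss = 86 − 81.80 = 4.20 dB.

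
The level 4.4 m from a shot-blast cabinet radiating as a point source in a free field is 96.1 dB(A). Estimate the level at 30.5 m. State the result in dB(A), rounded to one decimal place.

Spherical spreading from a point source gives a 20·log₁₀(r₂/r₁) drop.
L₂ = 96.1 − 20·log₁₀(30.5/4.4) = 96.1 − 16.817 = 79.28 dB(A).

79.3 dB(A)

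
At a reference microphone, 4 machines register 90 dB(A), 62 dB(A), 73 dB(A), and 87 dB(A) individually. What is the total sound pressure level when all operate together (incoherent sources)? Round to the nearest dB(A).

Incoherent sources combine by intensity addition: L_total = 10·log₁₀(Σ 10^(L_i/10)).
Σ 10^(L/10) = 10^(90/10) + 10^(62/10) + 10^(73/10) + 10^(87/10) = 1.523e+09.
L_total = 10·log₁₀(1.523e+09) = 91.83 dB(A).

92 dB(A)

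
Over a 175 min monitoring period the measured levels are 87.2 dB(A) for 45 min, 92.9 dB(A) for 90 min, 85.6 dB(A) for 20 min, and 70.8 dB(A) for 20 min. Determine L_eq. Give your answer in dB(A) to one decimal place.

L_eq = 10·log₁₀[(1/T)·Σ tᵢ·10^(Lᵢ/10)] with T = 175 min.
Σ tᵢ·10^(Lᵢ/10) = 45·10^(87.2/10) + 90·10^(92.9/10) + 20·10^(85.6/10) + 20·10^(70.8/10) = 2.066e+11.
L_eq = 10·log₁₀(2.066e+11/175) = 90.72 dB(A).

90.7 dB(A)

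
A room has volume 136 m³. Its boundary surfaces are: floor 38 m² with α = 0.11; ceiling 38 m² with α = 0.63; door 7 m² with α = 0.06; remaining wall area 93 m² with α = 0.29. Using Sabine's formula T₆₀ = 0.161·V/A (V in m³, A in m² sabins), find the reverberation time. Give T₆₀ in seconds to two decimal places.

0.39 s

Summing Sᵢαᵢ: 38·0.11 + 38·0.63 + 7·0.06 + 93·0.29 = 55.51 m².
T₆₀ = 0.161·V/A = 0.161·136/55.51 = 0.394 s.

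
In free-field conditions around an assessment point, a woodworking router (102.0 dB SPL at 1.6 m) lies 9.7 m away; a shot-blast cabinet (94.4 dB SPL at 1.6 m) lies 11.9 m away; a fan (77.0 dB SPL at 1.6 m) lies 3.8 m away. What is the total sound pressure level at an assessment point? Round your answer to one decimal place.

First find each source's level at the receiver (point-source: −20·log₁₀(r/r_ref)), then combine on an intensity basis.
woodworking router: 102.0 − 20·log₁₀(9.7/1.6) = 102.0 − 15.65 = 86.35 dB SPL.
shot-blast cabinet: 94.4 − 20·log₁₀(11.9/1.6) = 94.4 − 17.43 = 76.97 dB SPL.
fan: 77.0 − 20·log₁₀(3.8/1.6) = 77.0 − 7.51 = 69.49 dB SPL.
Σ 10^(L/10) = 4.899e+08 → L_total = 10·log₁₀(4.899e+08) = 86.90 dB SPL.

86.9 dB SPL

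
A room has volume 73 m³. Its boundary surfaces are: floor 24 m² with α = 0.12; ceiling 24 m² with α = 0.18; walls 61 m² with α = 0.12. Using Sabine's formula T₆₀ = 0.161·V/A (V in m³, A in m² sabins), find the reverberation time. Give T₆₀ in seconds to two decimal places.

0.81 s

Summing Sᵢαᵢ: 24·0.12 + 24·0.18 + 61·0.12 = 14.52 m².
T₆₀ = 0.161 × 73 / 14.52 = 0.809 s.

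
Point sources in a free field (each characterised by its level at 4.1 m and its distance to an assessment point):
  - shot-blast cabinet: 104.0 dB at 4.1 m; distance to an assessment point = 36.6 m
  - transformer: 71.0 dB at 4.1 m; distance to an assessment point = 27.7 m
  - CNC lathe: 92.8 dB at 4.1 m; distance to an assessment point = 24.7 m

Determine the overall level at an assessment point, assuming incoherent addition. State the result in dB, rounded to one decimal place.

First find each source's level at the receiver (point-source: −20·log₁₀(r/r_ref)), then combine on an intensity basis.
shot-blast cabinet: 104.0 − 20·log₁₀(36.6/4.1) = 104.0 − 19.01 = 84.99 dB.
transformer: 71.0 − 20·log₁₀(27.7/4.1) = 71.0 − 16.59 = 54.41 dB.
CNC lathe: 92.8 − 20·log₁₀(24.7/4.1) = 92.8 − 15.60 = 77.20 dB.
Σ 10^(L/10) = 3.680e+08 → L_total = 10·log₁₀(3.680e+08) = 85.66 dB.

85.7 dB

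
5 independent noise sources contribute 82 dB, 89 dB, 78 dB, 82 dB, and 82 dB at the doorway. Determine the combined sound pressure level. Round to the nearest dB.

For uncorrelated sources the intensities add, so convert each level to linear form, sum, and take 10·log₁₀ of the total.
Σ 10^(L/10) = 10^(82/10) + 10^(89/10) + 10^(78/10) + 10^(82/10) + 10^(82/10) = 1.333e+09.
L_total = 10·log₁₀(1.333e+09) = 91.25 dB.

91 dB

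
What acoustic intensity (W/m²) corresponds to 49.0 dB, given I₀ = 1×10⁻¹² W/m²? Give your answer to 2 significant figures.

7.9e-08 W/m²

I = I₀·10^(L/10) = 10⁻¹² × 10^(49.0/10) = 10^(-7.100).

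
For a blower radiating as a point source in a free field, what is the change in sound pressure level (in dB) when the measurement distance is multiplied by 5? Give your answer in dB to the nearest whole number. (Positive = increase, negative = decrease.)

A point source loses 6 dB per doubling of distance; generally ΔL = −20·log₁₀(r₂/r₁).
ΔL = −20·log₁₀(5) = -13.98 dB.

-14 dB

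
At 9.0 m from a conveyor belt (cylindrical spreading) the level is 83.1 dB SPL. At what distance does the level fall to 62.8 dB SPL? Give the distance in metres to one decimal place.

The 20.3 dB drop corresponds to a distance ratio of 10^(20.3/10) for a line source.
r₂ = 9.0·10^((83.1−62.8)/10) = 9.0·10^(20.3/10) = 964.37 m.

964.4 m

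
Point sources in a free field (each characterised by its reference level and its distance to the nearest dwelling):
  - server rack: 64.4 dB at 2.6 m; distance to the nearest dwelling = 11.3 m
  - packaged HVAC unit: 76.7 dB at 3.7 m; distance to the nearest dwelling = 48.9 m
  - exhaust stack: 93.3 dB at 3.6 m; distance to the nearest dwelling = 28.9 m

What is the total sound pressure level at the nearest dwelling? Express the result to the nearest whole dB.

Apply inverse-square spreading to bring every level to the receiver, then sum 10^(L/10).
server rack: 64.4 − 20·log₁₀(11.3/2.6) = 64.4 − 12.76 = 51.64 dB.
packaged HVAC unit: 76.7 − 20·log₁₀(48.9/3.7) = 76.7 − 22.42 = 54.28 dB.
exhaust stack: 93.3 − 20·log₁₀(28.9/3.6) = 93.3 − 18.09 = 75.21 dB.
Σ 10^(L/10) = 3.359e+07 → L_total = 10·log₁₀(3.359e+07) = 75.26 dB.

75 dB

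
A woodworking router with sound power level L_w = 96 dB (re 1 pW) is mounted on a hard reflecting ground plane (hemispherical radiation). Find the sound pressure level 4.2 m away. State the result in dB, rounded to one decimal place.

75.6 dB

Free-field hemispherical radiation: L_p = L_w − 10·log₁₀(2π·r²), r = 4.2 m.
2π·r² = 110.8 m², 10·log₁₀ of that is 20.447 dB.
L_p = 96 − 20.447 = 75.55 dB.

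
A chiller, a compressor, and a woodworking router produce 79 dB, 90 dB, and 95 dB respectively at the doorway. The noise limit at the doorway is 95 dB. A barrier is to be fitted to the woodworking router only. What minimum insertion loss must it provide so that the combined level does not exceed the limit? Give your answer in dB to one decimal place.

1.8 dB

Everything except the woodworking router sums to 10^(79/10) + 10^(90/10) = 1.079e+09 in linear terms, 90.33 dB.
To meet 95 dB overall, the treated woodworking router may contribute at most 10^(95/10) − 1.079e+09 = 2.083e+09, i.e. 93.19 dB.
So the woodworking router must be reduced from 95 to 93.19 dB: IL = 1.81 dB.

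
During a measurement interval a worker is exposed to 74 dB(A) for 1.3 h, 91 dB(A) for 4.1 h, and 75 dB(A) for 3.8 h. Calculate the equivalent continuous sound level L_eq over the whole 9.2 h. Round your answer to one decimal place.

87.6 dB(A)

L_eq = 10·log₁₀[(1/T)·Σ tᵢ·10^(Lᵢ/10)] with T = 9.2 h.
Σ tᵢ·10^(Lᵢ/10) = 1.3·10^(74/10) + 4.1·10^(91/10) + 3.8·10^(75/10) = 5.314e+09.
L_eq = 10·log₁₀(5.314e+09/9.2) = 87.62 dB(A).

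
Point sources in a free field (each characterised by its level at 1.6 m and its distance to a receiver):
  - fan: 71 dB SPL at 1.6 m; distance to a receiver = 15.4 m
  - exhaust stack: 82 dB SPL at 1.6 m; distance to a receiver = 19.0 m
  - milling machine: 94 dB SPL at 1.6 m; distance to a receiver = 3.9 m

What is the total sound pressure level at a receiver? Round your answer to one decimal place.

Propagate each source to the receiver with L = L_ref − 20·log₁₀(r/r_ref), then add intensities.
fan: 71 − 20·log₁₀(15.4/1.6) = 71 − 19.67 = 51.33 dB SPL.
exhaust stack: 82 − 20·log₁₀(19.0/1.6) = 82 − 21.49 = 60.51 dB SPL.
milling machine: 94 − 20·log₁₀(3.9/1.6) = 94 − 7.74 = 86.26 dB SPL.
Σ 10^(L/10) = 4.240e+08 → L_total = 10·log₁₀(4.240e+08) = 86.27 dB SPL.

86.3 dB SPL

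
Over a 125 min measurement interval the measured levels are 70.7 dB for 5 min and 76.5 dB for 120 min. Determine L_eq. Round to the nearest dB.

Weight each interval's intensity by its duration and average over T = 125 min:
Σ tᵢ·10^(Lᵢ/10) = 5·10^(70.7/10) + 120·10^(76.5/10) = 5.419e+09.
L_eq = 10·log₁₀(5.419e+09/125) = 76.37 dB.

76 dB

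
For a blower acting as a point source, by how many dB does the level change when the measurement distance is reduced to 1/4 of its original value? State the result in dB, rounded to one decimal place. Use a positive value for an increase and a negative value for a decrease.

+12.0 dB

With spherical spreading the level changes by −20·log₁₀(r₂/r₁).
ΔL = −20·log₁₀(0.25) = +12.04 dB.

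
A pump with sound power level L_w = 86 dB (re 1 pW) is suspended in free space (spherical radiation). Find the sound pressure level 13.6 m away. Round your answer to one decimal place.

52.3 dB

The power spreads over a sphere of area 4π·r², so L_p = L_w − 10·log₁₀(4π·r²).
4π·r² = 2324 m², 10·log₁₀ of that is 33.663 dB.
L_p = 86 − 33.663 = 52.34 dB.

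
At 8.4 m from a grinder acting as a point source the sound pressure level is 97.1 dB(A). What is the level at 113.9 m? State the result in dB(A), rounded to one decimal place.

For a point source, L₂ = L₁ − 20·log₁₀(r₂/r₁).
L₂ = 97.1 − 20·log₁₀(113.9/8.4) = 97.1 − 22.645 = 74.46 dB(A).

74.5 dB(A)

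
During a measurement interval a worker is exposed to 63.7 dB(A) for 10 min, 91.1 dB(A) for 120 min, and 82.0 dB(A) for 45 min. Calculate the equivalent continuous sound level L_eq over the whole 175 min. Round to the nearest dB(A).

90 dB(A)

L_eq = 10·log₁₀[(1/T)·Σ tᵢ·10^(Lᵢ/10)] with T = 175 min.
Σ tᵢ·10^(Lᵢ/10) = 10·10^(63.7/10) + 120·10^(91.1/10) + 45·10^(82.0/10) = 1.617e+11.
L_eq = 10·log₁₀(1.617e+11/175) = 89.66 dB(A).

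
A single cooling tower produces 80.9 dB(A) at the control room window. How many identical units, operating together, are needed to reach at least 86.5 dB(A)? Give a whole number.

The shortfall is 86.5 − 80.9 = 5.6 dB, and N units add 10·log₁₀ N, so need 10·log₁₀ N ≥ 5.6.
N ≥ 10^(5.6/10) = 3.631, so N = 4.

4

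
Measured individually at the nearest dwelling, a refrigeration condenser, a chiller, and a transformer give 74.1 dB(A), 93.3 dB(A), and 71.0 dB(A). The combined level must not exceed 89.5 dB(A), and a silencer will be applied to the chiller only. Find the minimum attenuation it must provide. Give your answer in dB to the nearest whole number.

4 dB

Everything except the chiller sums to 10^(74.1/10) + 10^(71.0/10) = 3.829e+07 in linear terms, 75.83 dB(A).
The limit corresponds to 10^(89.5/10) = 8.913e+08; subtracting the fixed part leaves 8.530e+08 for the chiller, i.e. 89.31 dB(A).
Required insertion loss = 93.3 − 89.31 = 3.99 dB.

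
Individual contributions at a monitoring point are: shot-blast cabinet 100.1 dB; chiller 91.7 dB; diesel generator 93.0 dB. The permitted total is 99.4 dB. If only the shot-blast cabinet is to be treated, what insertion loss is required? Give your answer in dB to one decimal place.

Everything except the shot-blast cabinet sums to 10^(91.7/10) + 10^(93.0/10) = 3.474e+09 in linear terms, 95.41 dB.
To meet 99.4 dB overall, the treated shot-blast cabinet may contribute at most 10^(99.4/10) − 3.474e+09 = 5.235e+09, i.e. 97.19 dB.
Required insertion loss = 100.1 − 97.19 = 2.91 dB.

2.9 dB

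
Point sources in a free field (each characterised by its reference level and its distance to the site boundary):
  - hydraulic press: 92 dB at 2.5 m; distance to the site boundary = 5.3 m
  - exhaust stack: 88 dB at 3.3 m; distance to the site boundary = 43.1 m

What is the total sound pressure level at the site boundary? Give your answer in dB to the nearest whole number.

Propagate each source to the receiver with L = L_ref − 20·log₁₀(r/r_ref), then add intensities.
hydraulic press: 92 − 20·log₁₀(5.3/2.5) = 92 − 6.53 = 85.47 dB.
exhaust stack: 88 − 20·log₁₀(43.1/3.3) = 88 − 22.32 = 65.68 dB.
Σ 10^(L/10) = 3.563e+08 → L_total = 10·log₁₀(3.563e+08) = 85.52 dB.

86 dB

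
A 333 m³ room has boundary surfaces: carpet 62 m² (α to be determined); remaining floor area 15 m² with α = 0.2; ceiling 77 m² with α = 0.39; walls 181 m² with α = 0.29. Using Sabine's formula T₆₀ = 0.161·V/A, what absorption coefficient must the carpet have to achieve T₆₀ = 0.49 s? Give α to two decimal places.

A = 0.161·V/T₆₀ = 0.161·333/0.49 = 109.41 m² sabins.
Absorption from the other surfaces = 15·0.2 + 77·0.39 + 181·0.29 = 85.52 m², so the carpet must supply 23.89 m² over 62 m².
α = 23.89/62 = 0.385.

0.39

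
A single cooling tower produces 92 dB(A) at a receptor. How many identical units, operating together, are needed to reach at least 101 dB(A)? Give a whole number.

The shortfall is 101 − 92 = 9.0 dB, and N units add 10·log₁₀ N, so need 10·log₁₀ N ≥ 9.0.
N ≥ 10^(9.0/10) = 7.943, so N = 8.

8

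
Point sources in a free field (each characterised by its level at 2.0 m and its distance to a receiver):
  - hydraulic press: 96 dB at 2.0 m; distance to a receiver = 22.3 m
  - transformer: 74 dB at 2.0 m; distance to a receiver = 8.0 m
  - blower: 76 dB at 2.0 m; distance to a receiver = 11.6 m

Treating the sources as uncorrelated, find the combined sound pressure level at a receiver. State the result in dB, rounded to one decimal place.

75.4 dB

First find each source's level at the receiver (point-source: −20·log₁₀(r/r_ref)), then combine on an intensity basis.
hydraulic press: 96 − 20·log₁₀(22.3/2.0) = 96 − 20.95 = 75.05 dB.
transformer: 74 − 20·log₁₀(8.0/2.0) = 74 − 12.04 = 61.96 dB.
blower: 76 − 20·log₁₀(11.6/2.0) = 76 − 15.27 = 60.73 dB.
Σ 10^(L/10) = 3.478e+07 → L_total = 10·log₁₀(3.478e+07) = 75.41 dB.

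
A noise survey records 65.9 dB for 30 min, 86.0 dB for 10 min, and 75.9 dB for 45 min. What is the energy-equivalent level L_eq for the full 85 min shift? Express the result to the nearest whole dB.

78 dB

Weight each interval's intensity by its duration and average over T = 85 min:
Σ tᵢ·10^(Lᵢ/10) = 30·10^(65.9/10) + 10·10^(86.0/10) + 45·10^(75.9/10) = 5.848e+09.
L_eq = 10·log₁₀(5.848e+09/85) = 78.38 dB.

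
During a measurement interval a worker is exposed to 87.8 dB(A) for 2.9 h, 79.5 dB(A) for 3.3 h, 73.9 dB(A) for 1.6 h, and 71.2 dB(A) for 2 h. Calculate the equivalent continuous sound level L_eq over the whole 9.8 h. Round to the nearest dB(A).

Weight each interval's intensity by its duration and average over T = 9.8 h:
Σ tᵢ·10^(Lᵢ/10) = 2.9·10^(87.8/10) + 3.3·10^(79.5/10) + 1.6·10^(73.9/10) + 2·10^(71.2/10) = 2.107e+09.
L_eq = 10·log₁₀(2.107e+09/9.8) = 83.32 dB(A).

83 dB(A)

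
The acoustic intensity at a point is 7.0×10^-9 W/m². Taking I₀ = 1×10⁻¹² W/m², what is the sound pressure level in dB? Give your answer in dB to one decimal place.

L = 10·log₁₀(I/I₀) = 10·log₁₀(7.0×10^-9/10⁻¹²) = 10·log₁₀(7.0×10^3).
L = 10·(0.8451 + 3) = 38.45 dB.

38.5 dB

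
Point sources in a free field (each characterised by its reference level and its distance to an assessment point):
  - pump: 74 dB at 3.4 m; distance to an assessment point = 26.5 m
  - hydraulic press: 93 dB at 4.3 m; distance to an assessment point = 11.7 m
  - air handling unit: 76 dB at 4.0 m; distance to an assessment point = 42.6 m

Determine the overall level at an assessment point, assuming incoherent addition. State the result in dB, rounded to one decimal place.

84.3 dB

First find each source's level at the receiver (point-source: −20·log₁₀(r/r_ref)), then combine on an intensity basis.
pump: 74 − 20·log₁₀(26.5/3.4) = 74 − 17.84 = 56.16 dB.
hydraulic press: 93 − 20·log₁₀(11.7/4.3) = 93 − 8.69 = 84.31 dB.
air handling unit: 76 − 20·log₁₀(42.6/4.0) = 76 − 20.55 = 55.45 dB.
Σ 10^(L/10) = 2.703e+08 → L_total = 10·log₁₀(2.703e+08) = 84.32 dB.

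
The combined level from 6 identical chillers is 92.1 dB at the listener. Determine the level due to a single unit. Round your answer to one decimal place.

6 equal contributions raise the level by 10·log₁₀ 6 = 7.782 dB, so each unit alone gives 92.1 − 7.782.

84.3 dB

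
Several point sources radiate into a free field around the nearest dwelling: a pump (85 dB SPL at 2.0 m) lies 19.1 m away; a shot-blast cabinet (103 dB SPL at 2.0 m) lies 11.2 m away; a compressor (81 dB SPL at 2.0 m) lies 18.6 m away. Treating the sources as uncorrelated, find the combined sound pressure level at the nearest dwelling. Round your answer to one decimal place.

Propagate each source to the receiver with L = L_ref − 20·log₁₀(r/r_ref), then add intensities.
pump: 85 − 20·log₁₀(19.1/2.0) = 85 − 19.60 = 65.40 dB SPL.
shot-blast cabinet: 103 − 20·log₁₀(11.2/2.0) = 103 − 14.96 = 88.04 dB SPL.
compressor: 81 − 20·log₁₀(18.6/2.0) = 81 − 19.37 = 61.63 dB SPL.
Σ 10^(L/10) = 6.412e+08 → L_total = 10·log₁₀(6.412e+08) = 88.07 dB SPL.

88.1 dB SPL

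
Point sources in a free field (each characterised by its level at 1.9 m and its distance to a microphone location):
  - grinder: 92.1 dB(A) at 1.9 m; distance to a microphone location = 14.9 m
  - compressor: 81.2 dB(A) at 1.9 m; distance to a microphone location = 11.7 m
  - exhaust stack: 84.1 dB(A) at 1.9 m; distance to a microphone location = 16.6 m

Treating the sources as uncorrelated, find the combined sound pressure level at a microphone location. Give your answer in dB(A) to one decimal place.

Propagate each source to the receiver with L = L_ref − 20·log₁₀(r/r_ref), then add intensities.
grinder: 92.1 − 20·log₁₀(14.9/1.9) = 92.1 − 17.89 = 74.21 dB(A).
compressor: 81.2 − 20·log₁₀(11.7/1.9) = 81.2 − 15.79 = 65.41 dB(A).
exhaust stack: 84.1 − 20·log₁₀(16.6/1.9) = 84.1 − 18.83 = 65.27 dB(A).
Σ 10^(L/10) = 3.322e+07 → L_total = 10·log₁₀(3.322e+07) = 75.21 dB(A).

75.2 dB(A)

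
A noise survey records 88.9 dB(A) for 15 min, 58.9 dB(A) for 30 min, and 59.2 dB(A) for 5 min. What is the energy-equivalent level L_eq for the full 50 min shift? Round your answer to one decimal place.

83.7 dB(A)

L_eq = 10·log₁₀[(1/T)·Σ tᵢ·10^(Lᵢ/10)] with T = 50 min.
Σ tᵢ·10^(Lᵢ/10) = 15·10^(88.9/10) + 30·10^(58.9/10) + 5·10^(59.2/10) = 1.167e+10.
L_eq = 10·log₁₀(1.167e+10/50) = 83.68 dB(A).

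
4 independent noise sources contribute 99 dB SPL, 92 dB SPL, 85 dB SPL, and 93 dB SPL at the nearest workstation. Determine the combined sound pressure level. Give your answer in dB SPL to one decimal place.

For uncorrelated sources the intensities add, so convert each level to linear form, sum, and take 10·log₁₀ of the total.
Σ 10^(L/10) = 10^(99/10) + 10^(92/10) + 10^(85/10) + 10^(93/10) = 1.184e+10.
L_total = 10·log₁₀(1.184e+10) = 100.73 dB SPL.

100.7 dB SPL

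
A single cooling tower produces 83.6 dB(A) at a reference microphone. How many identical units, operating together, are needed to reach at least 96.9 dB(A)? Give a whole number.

The shortfall is 96.9 − 83.6 = 13.3 dB, and N units add 10·log₁₀ N, so need 10·log₁₀ N ≥ 13.3.
N ≥ 10^(13.3/10) = 21.380, so N = 22.

22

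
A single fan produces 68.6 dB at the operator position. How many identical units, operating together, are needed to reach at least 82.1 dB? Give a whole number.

23

Need L₁ + 10·log₁₀ N ≥ 82.1, i.e. log₁₀ N ≥ 1.35.
N ≥ 10^(13.5/10) = 22.387, so N = 23.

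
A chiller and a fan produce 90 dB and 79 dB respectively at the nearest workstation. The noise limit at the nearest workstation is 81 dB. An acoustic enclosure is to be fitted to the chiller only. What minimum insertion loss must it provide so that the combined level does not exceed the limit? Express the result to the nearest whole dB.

Everything except the chiller sums to 10^(79/10) = 7.943e+07 in linear terms, 79.00 dB.
To meet 81 dB overall, the treated chiller may contribute at most 10^(81/10) − 7.943e+07 = 4.646e+07, i.e. 76.67 dB.
Required insertion loss = 90 − 76.67 = 13.33 dB.

13 dB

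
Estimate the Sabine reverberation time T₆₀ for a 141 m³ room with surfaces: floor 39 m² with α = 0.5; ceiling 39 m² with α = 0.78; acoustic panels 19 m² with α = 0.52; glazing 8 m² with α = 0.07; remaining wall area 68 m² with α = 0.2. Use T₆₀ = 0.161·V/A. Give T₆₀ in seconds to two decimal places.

Summing Sᵢαᵢ: 39·0.5 + 39·0.78 + 19·0.52 + 8·0.07 + 68·0.2 = 73.96 m².
T₆₀ = 0.161 × 141 / 73.96 = 0.307 s.

0.31 s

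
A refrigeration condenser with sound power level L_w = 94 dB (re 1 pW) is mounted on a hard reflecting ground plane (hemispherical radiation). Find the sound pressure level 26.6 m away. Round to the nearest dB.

58 dB

L_p = L_w − 10·log₁₀(2π·r²) with r = 26.6 m.
2π·r² = 4446 m², 10·log₁₀ of that is 36.479 dB.
L_p = 94 − 36.479 = 57.52 dB.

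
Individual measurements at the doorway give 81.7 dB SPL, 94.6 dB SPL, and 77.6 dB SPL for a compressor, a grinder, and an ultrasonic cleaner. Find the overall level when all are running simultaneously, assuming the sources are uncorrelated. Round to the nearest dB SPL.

95 dB SPL

Incoherent sources combine by intensity addition: L_total = 10·log₁₀(Σ 10^(L_i/10)).
Σ 10^(L/10) = 10^(81.7/10) + 10^(94.6/10) + 10^(77.6/10) = 3.089e+09.
L_total = 10·log₁₀(3.089e+09) = 94.90 dB SPL.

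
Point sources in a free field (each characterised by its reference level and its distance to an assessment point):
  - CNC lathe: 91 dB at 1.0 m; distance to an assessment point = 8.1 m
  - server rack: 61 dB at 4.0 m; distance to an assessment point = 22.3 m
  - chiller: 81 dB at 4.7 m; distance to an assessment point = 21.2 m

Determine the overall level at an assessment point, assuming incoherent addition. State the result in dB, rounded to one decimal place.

74.1 dB

First find each source's level at the receiver (point-source: −20·log₁₀(r/r_ref)), then combine on an intensity basis.
CNC lathe: 91 − 20·log₁₀(8.1/1.0) = 91 − 18.17 = 72.83 dB.
server rack: 61 − 20·log₁₀(22.3/4.0) = 61 − 14.92 = 46.08 dB.
chiller: 81 − 20·log₁₀(21.2/4.7) = 81 − 13.08 = 67.92 dB.
Σ 10^(L/10) = 2.542e+07 → L_total = 10·log₁₀(2.542e+07) = 74.05 dB.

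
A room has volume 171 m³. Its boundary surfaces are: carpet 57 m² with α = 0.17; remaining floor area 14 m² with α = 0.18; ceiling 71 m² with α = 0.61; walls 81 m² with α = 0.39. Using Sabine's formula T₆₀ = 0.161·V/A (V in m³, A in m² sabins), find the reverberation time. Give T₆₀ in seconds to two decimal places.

0.32 s

A = Σ Sᵢαᵢ = 57·0.17 + 14·0.18 + 71·0.61 + 81·0.39 = 87.11 m².
T₆₀ = 0.161 × 171 / 87.11 = 0.316 s.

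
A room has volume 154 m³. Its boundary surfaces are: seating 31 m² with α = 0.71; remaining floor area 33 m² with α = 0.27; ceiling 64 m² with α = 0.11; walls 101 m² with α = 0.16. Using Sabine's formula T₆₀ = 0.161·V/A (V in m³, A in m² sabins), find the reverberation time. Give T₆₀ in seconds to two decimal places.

0.46 s

Summing Sᵢαᵢ: 31·0.71 + 33·0.27 + 64·0.11 + 101·0.16 = 54.12 m².
T₆₀ = 0.161 × 154 / 54.12 = 0.458 s.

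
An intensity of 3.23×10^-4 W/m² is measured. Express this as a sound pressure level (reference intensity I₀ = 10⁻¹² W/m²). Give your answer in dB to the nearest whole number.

85 dB

L = 10·log₁₀(I/I₀) = 10·log₁₀(3.23×10^-4/10⁻¹²) = 10·log₁₀(3.23×10^8).
L = 10·(0.5092 + 8) = 85.09 dB.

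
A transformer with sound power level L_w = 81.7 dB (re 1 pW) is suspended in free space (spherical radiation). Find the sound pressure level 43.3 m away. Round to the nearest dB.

L_p = L_w − 10·log₁₀(4π·r²) with r = 43.3 m.
4π·r² = 2.356e+04 m², 10·log₁₀ of that is 43.722 dB.
L_p = 81.7 − 43.722 = 37.98 dB.

38 dB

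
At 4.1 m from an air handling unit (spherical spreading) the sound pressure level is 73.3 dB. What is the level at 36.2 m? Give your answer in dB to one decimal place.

Spherical spreading from a point source gives a 20·log₁₀(r₂/r₁) drop.
L₂ = 73.3 − 20·log₁₀(36.2/4.1) = 73.3 − 18.918 = 54.38 dB.

54.4 dB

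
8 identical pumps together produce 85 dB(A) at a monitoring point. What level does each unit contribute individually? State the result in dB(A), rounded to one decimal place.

For N identical incoherent sources L_total = L₁ + 10·log₁₀ N, so L₁ = 85 − 10·log₁₀(8) = 85 − 9.031.

76.0 dB(A)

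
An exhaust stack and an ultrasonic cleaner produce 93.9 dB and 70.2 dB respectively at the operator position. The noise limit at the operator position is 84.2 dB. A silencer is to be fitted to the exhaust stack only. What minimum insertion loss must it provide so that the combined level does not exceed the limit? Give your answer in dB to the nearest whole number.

Fixed contribution from the other source: Σ 10^(L/10) = 10^(70.2/10) = 1.047e+07 (70.20 dB).
To meet 84.2 dB overall, the treated exhaust stack may contribute at most 10^(84.2/10) − 1.047e+07 = 2.526e+08, i.e. 84.02 dB.
So the exhaust stack must be reduced from 93.9 to 84.02 dB: IL = 9.88 dB.

10 dB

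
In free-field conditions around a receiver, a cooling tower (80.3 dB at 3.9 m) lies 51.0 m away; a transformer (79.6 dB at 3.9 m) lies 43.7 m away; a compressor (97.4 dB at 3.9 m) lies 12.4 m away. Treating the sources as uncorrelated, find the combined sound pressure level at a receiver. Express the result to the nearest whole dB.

87 dB

Propagate each source to the receiver with L = L_ref − 20·log₁₀(r/r_ref), then add intensities.
cooling tower: 80.3 − 20·log₁₀(51.0/3.9) = 80.3 − 22.33 = 57.97 dB.
transformer: 79.6 − 20·log₁₀(43.7/3.9) = 79.6 − 20.99 = 58.61 dB.
compressor: 97.4 − 20·log₁₀(12.4/3.9) = 97.4 − 10.05 = 87.35 dB.
Σ 10^(L/10) = 5.450e+08 → L_total = 10·log₁₀(5.450e+08) = 87.36 dB.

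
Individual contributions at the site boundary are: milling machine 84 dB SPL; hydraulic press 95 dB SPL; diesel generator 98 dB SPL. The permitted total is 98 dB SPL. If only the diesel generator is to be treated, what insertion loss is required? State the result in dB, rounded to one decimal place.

Everything except the diesel generator sums to 10^(84/10) + 10^(95/10) = 3.413e+09 in linear terms, 95.33 dB SPL.
To meet 98 dB SPL overall, the treated diesel generator may contribute at most 10^(98/10) − 3.413e+09 = 2.896e+09, i.e. 94.62 dB SPL.
So the diesel generator must be reduced from 98 to 94.62 dB SPL: IL = 3.38 dB.

3.4 dB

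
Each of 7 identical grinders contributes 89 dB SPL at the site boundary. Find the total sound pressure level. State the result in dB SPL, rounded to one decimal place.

N identical incoherent sources raise the level by 10·log₁₀ N.
L_total = 89 + 10·log₁₀(7) = 89 + 8.451 = 97.45 dB SPL.

97.5 dB SPL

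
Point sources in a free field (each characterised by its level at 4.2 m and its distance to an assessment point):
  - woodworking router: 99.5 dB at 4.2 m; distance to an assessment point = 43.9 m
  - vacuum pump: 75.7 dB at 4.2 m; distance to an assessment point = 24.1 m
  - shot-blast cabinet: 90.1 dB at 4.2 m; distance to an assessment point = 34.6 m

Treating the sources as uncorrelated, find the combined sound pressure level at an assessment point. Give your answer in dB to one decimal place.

Apply inverse-square spreading to bring every level to the receiver, then sum 10^(L/10).
woodworking router: 99.5 − 20·log₁₀(43.9/4.2) = 99.5 − 20.38 = 79.12 dB.
vacuum pump: 75.7 − 20·log₁₀(24.1/4.2) = 75.7 − 15.18 = 60.52 dB.
shot-blast cabinet: 90.1 − 20·log₁₀(34.6/4.2) = 90.1 − 18.32 = 71.78 dB.
Σ 10^(L/10) = 9.778e+07 → L_total = 10·log₁₀(9.778e+07) = 79.90 dB.

79.9 dB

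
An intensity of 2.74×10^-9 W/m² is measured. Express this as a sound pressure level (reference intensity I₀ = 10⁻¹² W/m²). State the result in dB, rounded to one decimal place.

L = 10·log₁₀(I/I₀) = 10·log₁₀(2.74×10^-9/10⁻¹²) = 10·log₁₀(2.74×10^3).
L = 10·(0.4378 + 3) = 34.38 dB.

34.4 dB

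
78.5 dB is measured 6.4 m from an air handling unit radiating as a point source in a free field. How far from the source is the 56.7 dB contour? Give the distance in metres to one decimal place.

Point-source spreading drops the level by 20·log₁₀(r₂/r₁); inverting, r₂/r₁ = 10^(ΔL/20).
r₂ = 6.4·10^((78.5−56.7)/20) = 6.4·10^(21.8/20) = 78.74 m.

78.7 m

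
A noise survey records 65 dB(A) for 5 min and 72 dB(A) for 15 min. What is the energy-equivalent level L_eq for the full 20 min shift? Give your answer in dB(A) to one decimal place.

L_eq = 10·log₁₀[(1/T)·Σ tᵢ·10^(Lᵢ/10)] with T = 20 min.
Σ tᵢ·10^(Lᵢ/10) = 5·10^(65/10) + 15·10^(72/10) = 2.535e+08.
L_eq = 10·log₁₀(2.535e+08/20) = 71.03 dB(A).

71.0 dB(A)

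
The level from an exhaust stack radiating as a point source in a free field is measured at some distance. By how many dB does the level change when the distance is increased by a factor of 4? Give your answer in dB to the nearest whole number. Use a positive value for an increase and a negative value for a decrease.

-12 dB

With spherical spreading the level changes by −20·log₁₀(r₂/r₁).
ΔL = −20·log₁₀(4) = -12.04 dB.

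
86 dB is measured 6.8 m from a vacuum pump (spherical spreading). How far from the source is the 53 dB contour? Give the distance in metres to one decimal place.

303.7 m

Point-source spreading drops the level by 20·log₁₀(r₂/r₁); inverting, r₂/r₁ = 10^(ΔL/20).
r₂ = 6.8·10^((86−53)/20) = 6.8·10^(33.0/20) = 303.74 m.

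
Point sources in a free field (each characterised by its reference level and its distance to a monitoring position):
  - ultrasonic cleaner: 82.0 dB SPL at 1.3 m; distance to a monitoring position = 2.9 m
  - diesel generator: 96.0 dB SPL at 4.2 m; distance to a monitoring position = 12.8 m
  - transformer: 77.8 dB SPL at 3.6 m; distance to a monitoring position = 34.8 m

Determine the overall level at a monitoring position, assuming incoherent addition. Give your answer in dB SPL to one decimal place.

Apply inverse-square spreading to bring every level to the receiver, then sum 10^(L/10).
ultrasonic cleaner: 82.0 − 20·log₁₀(2.9/1.3) = 82.0 − 6.97 = 75.03 dB SPL.
diesel generator: 96.0 − 20·log₁₀(12.8/4.2) = 96.0 − 9.68 = 86.32 dB SPL.
transformer: 77.8 − 20·log₁₀(34.8/3.6) = 77.8 − 19.71 = 58.09 dB SPL.
Σ 10^(L/10) = 4.611e+08 → L_total = 10·log₁₀(4.611e+08) = 86.64 dB SPL.

86.6 dB SPL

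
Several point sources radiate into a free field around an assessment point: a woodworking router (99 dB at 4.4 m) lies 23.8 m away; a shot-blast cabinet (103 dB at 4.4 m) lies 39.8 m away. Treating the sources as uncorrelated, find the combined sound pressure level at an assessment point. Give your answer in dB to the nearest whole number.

87 dB

Propagate each source to the receiver with L = L_ref − 20·log₁₀(r/r_ref), then add intensities.
woodworking router: 99 − 20·log₁₀(23.8/4.4) = 99 − 14.66 = 84.34 dB.
shot-blast cabinet: 103 − 20·log₁₀(39.8/4.4) = 103 − 19.13 = 83.87 dB.
Σ 10^(L/10) = 5.153e+08 → L_total = 10·log₁₀(5.153e+08) = 87.12 dB.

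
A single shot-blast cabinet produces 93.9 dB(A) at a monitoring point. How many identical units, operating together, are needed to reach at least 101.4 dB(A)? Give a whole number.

N identical sources give L₁ + 10·log₁₀ N, so require 10·log₁₀ N ≥ 101.4 − 93.9 = 7.5 dB.
N ≥ 10^(7.5/10) = 5.623, so N = 6.

6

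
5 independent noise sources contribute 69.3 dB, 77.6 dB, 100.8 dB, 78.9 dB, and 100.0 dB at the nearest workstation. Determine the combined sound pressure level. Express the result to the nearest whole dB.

103 dB

For uncorrelated sources the intensities add, so convert each level to linear form, sum, and take 10·log₁₀ of the total.
Σ 10^(L/10) = 10^(69.3/10) + 10^(77.6/10) + 10^(100.8/10) + 10^(78.9/10) + 10^(100.0/10) = 2.217e+10.
L_total = 10·log₁₀(2.217e+10) = 103.46 dB.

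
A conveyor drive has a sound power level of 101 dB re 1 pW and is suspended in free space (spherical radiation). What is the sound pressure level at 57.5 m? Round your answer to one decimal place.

54.8 dB

Free-field spherical radiation: L_p = L_w − 10·log₁₀(4π·r²), r = 57.5 m.
4π·r² = 4.155e+04 m², 10·log₁₀ of that is 46.185 dB.
L_p = 101 − 46.185 = 54.81 dB.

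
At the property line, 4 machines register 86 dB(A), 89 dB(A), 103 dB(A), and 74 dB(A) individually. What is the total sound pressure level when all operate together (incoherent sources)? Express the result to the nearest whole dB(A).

Incoherent sources combine by intensity addition: L_total = 10·log₁₀(Σ 10^(L_i/10)).
Σ 10^(L/10) = 10^(86/10) + 10^(89/10) + 10^(103/10) + 10^(74/10) = 2.117e+10.
L_total = 10·log₁₀(2.117e+10) = 103.26 dB(A).

103 dB(A)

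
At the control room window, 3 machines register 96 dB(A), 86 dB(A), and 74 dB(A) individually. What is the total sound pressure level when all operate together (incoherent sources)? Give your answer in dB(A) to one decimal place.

For uncorrelated sources the intensities add, so convert each level to linear form, sum, and take 10·log₁₀ of the total.
Σ 10^(L/10) = 10^(96/10) + 10^(86/10) + 10^(74/10) = 4.404e+09.
L_total = 10·log₁₀(4.404e+09) = 96.44 dB(A).

96.4 dB(A)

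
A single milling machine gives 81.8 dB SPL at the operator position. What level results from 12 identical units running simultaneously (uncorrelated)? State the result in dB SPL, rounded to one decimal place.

With 12 equal, uncorrelated contributions the intensity is 12× that of one unit, giving a rise of 10·log₁₀ 12.
L_total = 81.8 + 10·log₁₀(12) = 81.8 + 10.792 = 92.59 dB SPL.

92.6 dB SPL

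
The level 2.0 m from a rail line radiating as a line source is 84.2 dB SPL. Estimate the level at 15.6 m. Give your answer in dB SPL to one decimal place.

75.3 dB SPL

Line-source attenuation: ΔL = 10·log₁₀(r₂/r₁) = 10·log₁₀(15.6/2.0) = 8.921 dB.
L₂ = 84.2 − 10·log₁₀(15.6/2.0) = 84.2 − 8.921 = 75.28 dB SPL.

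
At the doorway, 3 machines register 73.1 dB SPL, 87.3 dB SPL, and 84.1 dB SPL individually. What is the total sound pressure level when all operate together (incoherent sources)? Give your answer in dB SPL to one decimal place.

Incoherent sources combine by intensity addition: L_total = 10·log₁₀(Σ 10^(L_i/10)).
Σ 10^(L/10) = 10^(73.1/10) + 10^(87.3/10) + 10^(84.1/10) = 8.145e+08.
L_total = 10·log₁₀(8.145e+08) = 89.11 dB SPL.

89.1 dB SPL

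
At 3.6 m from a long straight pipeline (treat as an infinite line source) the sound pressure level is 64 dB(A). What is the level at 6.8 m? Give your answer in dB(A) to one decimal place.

Line-source attenuation: ΔL = 10·log₁₀(r₂/r₁) = 10·log₁₀(6.8/3.6) = 2.762 dB.
L₂ = 64 − 10·log₁₀(6.8/3.6) = 64 − 2.762 = 61.24 dB(A).

61.2 dB(A)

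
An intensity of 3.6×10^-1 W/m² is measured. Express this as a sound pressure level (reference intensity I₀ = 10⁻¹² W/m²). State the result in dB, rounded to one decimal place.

115.6 dB

L = 10·log₁₀(I/I₀) = 10·log₁₀(3.6×10^-1/10⁻¹²) = 10·log₁₀(3.6×10^11).
L = 10·(0.5563 + 11) = 115.56 dB.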